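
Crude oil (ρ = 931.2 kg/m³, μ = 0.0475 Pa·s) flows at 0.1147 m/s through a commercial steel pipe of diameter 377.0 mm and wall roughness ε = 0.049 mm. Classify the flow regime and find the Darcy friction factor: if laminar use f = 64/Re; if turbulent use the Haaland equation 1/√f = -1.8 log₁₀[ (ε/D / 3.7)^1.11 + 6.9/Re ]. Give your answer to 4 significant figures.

Re = ρVD/μ = 931.2·0.1147·0.377/0.0475 = 847.7.
Re < 2300 → laminar, so f = 64/Re = 0.0755 (roughness is irrelevant in laminar flow).

f ≈ 0.07550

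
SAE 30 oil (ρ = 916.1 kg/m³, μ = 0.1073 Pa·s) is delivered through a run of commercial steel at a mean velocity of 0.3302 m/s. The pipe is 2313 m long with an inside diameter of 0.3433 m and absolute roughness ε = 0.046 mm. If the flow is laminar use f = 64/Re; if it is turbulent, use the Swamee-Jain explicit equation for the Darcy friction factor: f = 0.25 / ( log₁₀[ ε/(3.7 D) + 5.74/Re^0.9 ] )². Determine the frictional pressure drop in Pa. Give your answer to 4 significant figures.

ΔP ≈ 22250 Pa

Reynolds number Re = ρVD/μ = 916.1 · 0.3302 · 0.3433 / 0.107 = 967.8.
Re < 2300 → laminar flow, so f = 64/Re = 64/967.8 = 0.06613 (the turbulent correlation is not needed).
Darcy-Weisbach: ΔP = f(L/D)(ρV²/2) = 0.06613·(2313/0.3433)·(916.1·0.3302²/2) = 0.06613·6738·49.94 = 2.225e+04 Pa.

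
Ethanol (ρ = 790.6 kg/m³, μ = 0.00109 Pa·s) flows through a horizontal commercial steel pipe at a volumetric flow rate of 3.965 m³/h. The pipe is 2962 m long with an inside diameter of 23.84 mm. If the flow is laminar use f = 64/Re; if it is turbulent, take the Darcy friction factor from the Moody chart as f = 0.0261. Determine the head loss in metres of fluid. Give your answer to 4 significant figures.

h_f ≈ 1006 m

Q = 3.965 m³/h = 3.965/3600 = 0.001101 m³/s.
Cross-sectional area A = πD²/4 = π(0.02384)²/4 = 0.0004464 m²; mean velocity V = Q/A = 0.001101/0.0004464 = 2.467 m/s.
Reynolds number Re = ρVD/μ = 790.6 · 2.467 · 0.02384 / 0.00109 = 4.267e+04.
Re > 4000 → turbulent; use the Moody-chart value f = 0.0261.
Darcy-Weisbach: ΔP = f(L/D)(ρV²/2) = 0.0261·(2962/0.02384)·(790.6·2.467²/2) = 0.0261·1.242e+05·2407 = 7.804e+06 Pa.
Head loss h_f = ΔP/(ρg) = 7.804e+06/(790.6·9.81) = 1006 m.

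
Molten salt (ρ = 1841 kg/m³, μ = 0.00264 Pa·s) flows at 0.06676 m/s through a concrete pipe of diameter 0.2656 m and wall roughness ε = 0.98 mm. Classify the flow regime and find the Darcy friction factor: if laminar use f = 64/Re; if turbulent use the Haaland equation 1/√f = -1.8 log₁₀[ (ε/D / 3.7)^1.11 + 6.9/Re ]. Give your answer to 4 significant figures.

Re = ρVD/μ = 1841·0.06676·0.2656/0.00264 = 1.237e+04.
Re > 4000 → turbulent. ε/D = 0.00098/0.2656 = 0.00369; Haaland: 1/√f = -1.8 log₁₀[0.000466 + 0.000558] = 5.381, so f = 0.03453.

f ≈ 0.03453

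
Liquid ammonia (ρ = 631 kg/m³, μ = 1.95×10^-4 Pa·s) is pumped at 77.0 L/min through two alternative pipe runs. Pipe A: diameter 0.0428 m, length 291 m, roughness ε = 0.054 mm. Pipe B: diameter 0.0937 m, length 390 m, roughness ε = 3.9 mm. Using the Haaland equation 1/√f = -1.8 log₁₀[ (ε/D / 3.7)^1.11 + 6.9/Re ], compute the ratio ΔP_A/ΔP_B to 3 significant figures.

Pipe A: V = Q/A = 0.001283/0.001439 = 0.892 m/s; Re = 1.235e+05; ε/D = 0.00126; Haaland → f = 0.02249; ΔP_A = f(L/D)(ρV²/2) = 3.839e+04 Pa.
Pipe B: V = Q/A = 0.001283/0.006896 = 0.1861 m/s; Re = 5.643e+04; ε/D = 0.0416; Haaland → f = 0.06642; ΔP_B = f(L/D)(ρV²/2) = 3021 Pa.
ΔP_A/ΔP_B = 3.839e+04/3021 = 12.7.

ΔP_A/ΔP_B ≈ 12.7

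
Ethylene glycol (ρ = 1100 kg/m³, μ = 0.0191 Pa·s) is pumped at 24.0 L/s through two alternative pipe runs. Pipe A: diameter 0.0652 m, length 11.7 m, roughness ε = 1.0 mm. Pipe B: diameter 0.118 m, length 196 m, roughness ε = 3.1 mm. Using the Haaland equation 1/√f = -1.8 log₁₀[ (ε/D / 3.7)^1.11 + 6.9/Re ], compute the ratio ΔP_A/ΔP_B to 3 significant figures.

ΔP_A/ΔP_B ≈ 0.939

Pipe A: V = Q/A = 0.024/0.003339 = 7.188 m/s; Re = 2.699e+04; ε/D = 0.0153; Haaland → f = 0.04572; ΔP_A = f(L/D)(ρV²/2) = 2.332e+05 Pa.
Pipe B: V = Q/A = 0.024/0.01094 = 2.195 m/s; Re = 1.491e+04; ε/D = 0.0263; Haaland → f = 0.05642; ΔP_B = f(L/D)(ρV²/2) = 2.483e+05 Pa.
ΔP_A/ΔP_B = 2.332e+05/2.483e+05 = 0.939.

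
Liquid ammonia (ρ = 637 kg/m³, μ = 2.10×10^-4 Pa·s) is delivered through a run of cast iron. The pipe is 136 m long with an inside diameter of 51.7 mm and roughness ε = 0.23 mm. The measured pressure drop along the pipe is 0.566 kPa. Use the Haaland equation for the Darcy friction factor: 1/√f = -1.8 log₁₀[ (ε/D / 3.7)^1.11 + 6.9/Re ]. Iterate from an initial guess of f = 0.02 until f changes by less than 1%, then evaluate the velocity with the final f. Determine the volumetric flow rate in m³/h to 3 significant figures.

Rearranging Darcy-Weisbach: V = √(2·ΔP·D/(f·L·ρ)). With ε/D = 0.00023/0.0517 = 0.00445, iterate starting from f = 0.02:
  f = 0.02 → V = √(2·566·0.0517/(0.02·136·637)) = 0.1838 m/s; Re = ρVD/μ = 2.882e+04; f → 0.03233
  f = 0.03233 → V = 0.1446 m/s; Re = 2.267e+04; f → 0.03304
  f = 0.03304 → V = 0.143 m/s; Re = 2.242e+04; f → 0.03308
Converged (Δf/f < 1%). With the final f = 0.03308: V = √(2·566·0.0517/(0.03308·136·637)) = 0.1429 m/s.
Q = V·A = 0.1429·(π/4·0.0517²) = 0.0003 m³/s = 1.08 m³/h.

Q ≈ 1.08 m³/h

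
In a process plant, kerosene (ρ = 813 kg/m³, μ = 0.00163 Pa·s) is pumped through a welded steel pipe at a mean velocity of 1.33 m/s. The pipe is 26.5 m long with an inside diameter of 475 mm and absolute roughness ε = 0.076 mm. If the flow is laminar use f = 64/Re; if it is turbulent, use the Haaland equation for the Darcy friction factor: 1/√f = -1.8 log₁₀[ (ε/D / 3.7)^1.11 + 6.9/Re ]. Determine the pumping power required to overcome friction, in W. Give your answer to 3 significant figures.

Reynolds number Re = ρVD/μ = 813 · 1.33 · 0.475 / 0.00163 = 3.151e+05.
Re > 4000 → turbulent. Relative roughness ε/D = 7.6e-05/0.475 = 0.00016. Haaland: 1/√f = -1.8 log₁₀[(0.00016/3.7)^1.11 + 6.9/3.151e+05] = -1.8 log₁₀[1.43e-05 + 2.19e-05] = 7.994, so f = 0.01565.
Darcy-Weisbach: ΔP = f(L/D)(ρV²/2) = 0.01565·(26.5/0.475)·(813·1.33²/2) = 0.01565·55.79·719.1 = 627.8 Pa.
Q = V·A = 1.33·0.1772 = 0.2357 m³/s.
Pumping power P = QΔP = 0.2357·627.8 = 148.0 W = 148 W.

P ≈ 148 W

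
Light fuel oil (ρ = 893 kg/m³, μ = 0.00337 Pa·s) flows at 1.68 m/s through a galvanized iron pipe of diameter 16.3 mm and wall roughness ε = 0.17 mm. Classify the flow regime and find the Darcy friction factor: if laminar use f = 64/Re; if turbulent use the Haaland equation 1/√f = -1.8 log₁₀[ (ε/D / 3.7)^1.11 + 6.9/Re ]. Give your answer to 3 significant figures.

Re = ρVD/μ = 893·1.68·0.0163/0.00337 = 7256.
Re > 4000 → turbulent. ε/D = 0.00017/0.0163 = 0.0104; Haaland: 1/√f = -1.8 log₁₀[0.00148 + 0.000951] = 4.706, so f = 0.04515.

f ≈ 0.0451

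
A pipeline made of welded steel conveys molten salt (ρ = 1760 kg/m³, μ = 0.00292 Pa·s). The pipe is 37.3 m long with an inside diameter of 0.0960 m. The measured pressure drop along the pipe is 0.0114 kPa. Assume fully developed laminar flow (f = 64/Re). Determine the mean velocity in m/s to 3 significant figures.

V ≈ 0.0301 m/s

For laminar flow, f = 64/Re with Re = ρVD/μ, so Darcy-Weisbach reduces to ΔP = 32μLV/D². Solving for V: V = ΔP·D²/(32μL) = 11.4·(0.096)²/(32·0.00292·37.3) = 0.03014 m/s.
Check: Re = ρVD/μ = 1760·0.03014·0.096/0.00292 = 1744 < 2300, so the laminar assumption holds.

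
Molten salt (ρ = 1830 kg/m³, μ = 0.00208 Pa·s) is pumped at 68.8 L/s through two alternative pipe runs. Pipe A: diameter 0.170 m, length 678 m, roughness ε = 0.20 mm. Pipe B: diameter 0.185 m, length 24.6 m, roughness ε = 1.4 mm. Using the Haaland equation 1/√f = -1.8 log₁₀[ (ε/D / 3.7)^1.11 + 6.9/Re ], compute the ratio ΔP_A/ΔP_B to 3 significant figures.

Pipe A: V = Q/A = 0.0688/0.0227 = 3.031 m/s; Re = 4.534e+05; ε/D = 0.00118; Haaland → f = 0.02099; ΔP_A = f(L/D)(ρV²/2) = 7.037e+05 Pa.
Pipe B: V = Q/A = 0.0688/0.02688 = 2.559 m/s; Re = 4.166e+05; ε/D = 0.00757; Haaland → f = 0.0348; ΔP_B = f(L/D)(ρV²/2) = 2.774e+04 Pa.
ΔP_A/ΔP_B = 7.037e+05/2.774e+04 = 25.4.

ΔP_A/ΔP_B ≈ 25.4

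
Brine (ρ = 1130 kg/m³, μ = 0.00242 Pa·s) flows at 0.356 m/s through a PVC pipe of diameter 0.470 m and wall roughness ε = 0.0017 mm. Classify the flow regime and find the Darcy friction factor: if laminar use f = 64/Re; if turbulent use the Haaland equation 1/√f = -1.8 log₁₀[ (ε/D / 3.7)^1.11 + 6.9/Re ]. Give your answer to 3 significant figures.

Re = ρVD/μ = 1130·0.356·0.47/0.00242 = 7.813e+04.
Re > 4000 → turbulent. ε/D = 1.7e-06/0.47 = 3.62e-06; Haaland: 1/√f = -1.8 log₁₀[2.13e-07 + 8.83e-05] = 7.295, so f = 0.01879.

f ≈ 0.0188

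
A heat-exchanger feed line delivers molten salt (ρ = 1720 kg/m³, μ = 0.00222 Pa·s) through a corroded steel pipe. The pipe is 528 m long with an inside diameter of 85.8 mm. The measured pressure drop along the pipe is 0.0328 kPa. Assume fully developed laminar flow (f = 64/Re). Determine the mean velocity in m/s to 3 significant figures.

V ≈ 0.00644 m/s

For laminar flow, f = 64/Re with Re = ρVD/μ, so Darcy-Weisbach reduces to ΔP = 32μLV/D². Solving for V: V = ΔP·D²/(32μL) = 32.8·(0.0858)²/(32·0.00222·528) = 0.006437 m/s.
Check: Re = ρVD/μ = 1720·0.006437·0.0858/0.00222 = 427.9 < 2300, so the laminar assumption holds.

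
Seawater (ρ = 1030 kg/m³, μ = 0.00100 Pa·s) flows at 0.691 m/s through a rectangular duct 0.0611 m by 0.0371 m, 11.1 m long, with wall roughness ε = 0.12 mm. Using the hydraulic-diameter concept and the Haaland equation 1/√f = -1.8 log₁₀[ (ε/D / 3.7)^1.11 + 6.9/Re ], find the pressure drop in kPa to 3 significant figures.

ΔP ≈ 1.70 kPa

Hydraulic diameter D_h = 4A/P = 4·(0.0611·0.0371)/(2·(0.0611+0.0371)) = 0.009067/0.1964 = 0.04617 m.
Re = ρVD_h/μ = 1030·0.691·0.04617/0.001 = 3.286e+04.
ε/D_h = 0.00012/0.04617 = 0.0026; Haaland gives 1/√f = -1.8 log₁₀[0.000316+0.00021] = 5.902, so f = 0.02871.
ΔP = f(L/D_h)(ρV²/2) = 0.02871·11.1/0.04617·245.9 = 1697 Pa.
ΔP = 1.70 kPa.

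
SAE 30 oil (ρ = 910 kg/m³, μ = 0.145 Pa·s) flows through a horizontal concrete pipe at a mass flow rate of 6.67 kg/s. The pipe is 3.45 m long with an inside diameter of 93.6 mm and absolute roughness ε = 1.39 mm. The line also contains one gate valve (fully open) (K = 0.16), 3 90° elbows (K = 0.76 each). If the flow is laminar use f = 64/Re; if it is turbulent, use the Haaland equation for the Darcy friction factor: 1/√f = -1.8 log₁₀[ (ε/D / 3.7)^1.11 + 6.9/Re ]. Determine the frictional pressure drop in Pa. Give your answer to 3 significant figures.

A = πD²/4 = π(0.0936)²/4 = 0.006881 m²; mean velocity V = ṁ/(ρA) = 6.67/(910 · 0.006881) = 1.065 m/s.
Reynolds number Re = ρVD/μ = 910 · 1.065 · 0.0936 / 0.145 = 625.7.
Re < 2300 → laminar flow, so f = 64/Re = 64/625.7 = 0.1023 (the turbulent correlation is not needed).
Total minor-loss coefficient ΣK = 1·0.16 + 3·0.76 = 2.44.
ΔP = [f·L/D + ΣK]·(ρV²/2) = [0.1023·3.45/0.0936 + 2.44]·(910·1.065²/2) = [3.77 + 2.44]·516.3 = 3206 Pa.

ΔP ≈ 3210 Pa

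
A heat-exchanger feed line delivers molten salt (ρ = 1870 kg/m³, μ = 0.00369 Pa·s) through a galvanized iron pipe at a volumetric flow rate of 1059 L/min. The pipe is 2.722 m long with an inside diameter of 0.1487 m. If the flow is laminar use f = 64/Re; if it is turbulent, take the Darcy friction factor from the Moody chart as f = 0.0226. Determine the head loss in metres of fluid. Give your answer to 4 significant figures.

Q = 1059 L/min = 1059/60000 = 0.01765 m³/s.
Cross-sectional area A = πD²/4 = π(0.1487)²/4 = 0.01737 m²; mean velocity V = Q/A = 0.01765/0.01737 = 1.016 m/s.
Reynolds number Re = ρVD/μ = 1870 · 1.016 · 0.1487 / 0.00369 = 7.659e+04.
Re > 4000 → turbulent; use the Moody-chart value f = 0.0226.
Darcy-Weisbach: ΔP = f(L/D)(ρV²/2) = 0.0226·(2.722/0.1487)·(1870·1.016²/2) = 0.0226·18.31·965.8 = 399.5 Pa.
Head loss h_f = ΔP/(ρg) = 399.5/(1870·9.81) = 0.02178 m.

h_f ≈ 0.02178 m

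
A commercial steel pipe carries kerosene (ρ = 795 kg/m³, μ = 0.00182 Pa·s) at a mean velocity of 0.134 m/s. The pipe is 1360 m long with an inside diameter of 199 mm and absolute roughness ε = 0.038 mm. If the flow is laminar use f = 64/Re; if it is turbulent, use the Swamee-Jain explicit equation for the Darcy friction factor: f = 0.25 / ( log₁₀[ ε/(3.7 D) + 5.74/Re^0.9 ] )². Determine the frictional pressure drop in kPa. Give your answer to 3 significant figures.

ΔP ≈ 1.47 kPa

Reynolds number Re = ρVD/μ = 795 · 0.134 · 0.199 / 0.00182 = 1.165e+04.
Re > 4000 → turbulent. Relative roughness ε/D = 3.8e-05/0.199 = 0.000191. Swamee-Jain: f = 0.25/(log₁₀[0.000191/3.7 + 5.74/1.165e+04^0.9])² = 0.25/(log₁₀[5.16e-05 + 0.00126])² = 0.25/(-2.883)² = 0.03007.
Darcy-Weisbach: ΔP = f(L/D)(ρV²/2) = 0.03007·(1360/0.199)·(795·0.134²/2) = 0.03007·6834·7.138 = 1467 Pa.
ΔP = 1467 Pa = 1.47 kPa.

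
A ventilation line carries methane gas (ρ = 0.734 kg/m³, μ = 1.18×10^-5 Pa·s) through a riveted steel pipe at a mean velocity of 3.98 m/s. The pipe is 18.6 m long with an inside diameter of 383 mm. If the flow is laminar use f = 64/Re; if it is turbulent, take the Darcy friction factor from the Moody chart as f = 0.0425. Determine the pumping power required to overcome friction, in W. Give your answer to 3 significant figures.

P ≈ 5.50 W

Reynolds number Re = ρVD/μ = 0.734 · 3.98 · 0.383 / 1.18e-05 = 9.482e+04.
Re > 4000 → turbulent; use the Moody-chart value f = 0.0425.
Darcy-Weisbach: ΔP = f(L/D)(ρV²/2) = 0.0425·(18.6/0.383)·(0.734·3.98²/2) = 0.0425·48.56·5.813 = 12 Pa.
Q = V·A = 3.98·0.1152 = 0.4585 m³/s.
Pumping power P = QΔP = 0.4585·12 = 5.502 W = 5.50 W.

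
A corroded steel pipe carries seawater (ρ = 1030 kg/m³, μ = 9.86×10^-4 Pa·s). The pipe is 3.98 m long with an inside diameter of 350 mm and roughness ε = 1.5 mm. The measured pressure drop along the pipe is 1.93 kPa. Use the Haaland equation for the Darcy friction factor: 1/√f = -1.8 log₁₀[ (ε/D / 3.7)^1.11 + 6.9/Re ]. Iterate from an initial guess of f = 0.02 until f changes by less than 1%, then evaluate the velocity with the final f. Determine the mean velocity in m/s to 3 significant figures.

Rearranging Darcy-Weisbach: V = √(2·ΔP·D/(f·L·ρ)). With ε/D = 0.0015/0.35 = 0.00429, iterate starting from f = 0.02:
  f = 0.02 → V = √(2·1930·0.35/(0.02·3.98·1030)) = 4.059 m/s; Re = ρVD/μ = 1.484e+06; f → 0.02912
  f = 0.02912 → V = 3.364 m/s; Re = 1.23e+06; f → 0.02914
Converged (Δf/f < 1%). With the final f = 0.02914: V = √(2·1930·0.35/(0.02914·3.98·1030)) = 3.363 m/s.

V ≈ 3.36 m/s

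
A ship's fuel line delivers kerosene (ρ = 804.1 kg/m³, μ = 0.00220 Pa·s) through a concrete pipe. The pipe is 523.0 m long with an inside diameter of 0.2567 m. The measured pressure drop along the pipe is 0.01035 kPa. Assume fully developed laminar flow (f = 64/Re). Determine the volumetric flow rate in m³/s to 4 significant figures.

For laminar flow, f = 64/Re with Re = ρVD/μ, so Darcy-Weisbach reduces to ΔP = 32μLV/D². Solving for V: V = ΔP·D²/(32μL) = 10.35·(0.2567)²/(32·0.0022·523) = 0.01852 m/s.
Check: Re = ρVD/μ = 804.1·0.01852·0.2567/0.0022 = 1738 < 2300, so the laminar assumption holds.
Q = V·A = 0.01852·(π/4·0.2567²) = 0.0009586 m³/s = 9.586×10^-4 m³/s.

Q ≈ 9.586×10^-4 m³/s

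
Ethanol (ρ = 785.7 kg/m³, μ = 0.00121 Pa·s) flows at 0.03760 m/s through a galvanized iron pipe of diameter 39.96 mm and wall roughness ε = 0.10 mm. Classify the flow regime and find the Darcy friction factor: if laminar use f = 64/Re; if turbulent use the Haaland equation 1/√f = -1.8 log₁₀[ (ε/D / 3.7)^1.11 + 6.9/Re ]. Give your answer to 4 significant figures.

Re = ρVD/μ = 785.7·0.0376·0.03996/0.00121 = 975.6.
Re < 2300 → laminar, so f = 64/Re = 0.0656 (roughness is irrelevant in laminar flow).

f ≈ 0.06560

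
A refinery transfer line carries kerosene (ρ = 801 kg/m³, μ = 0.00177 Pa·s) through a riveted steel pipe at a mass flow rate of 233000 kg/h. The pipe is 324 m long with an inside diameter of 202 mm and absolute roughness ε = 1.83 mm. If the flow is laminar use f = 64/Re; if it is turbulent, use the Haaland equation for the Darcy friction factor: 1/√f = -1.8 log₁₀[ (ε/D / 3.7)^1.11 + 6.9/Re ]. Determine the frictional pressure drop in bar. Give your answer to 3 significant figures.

ṁ = 233000 kg/h = 233000/3600 = 64.72 kg/s.
A = πD²/4 = π(0.202)²/4 = 0.03205 m²; mean velocity V = ṁ/(ρA) = 64.72/(801 · 0.03205) = 2.521 m/s.
Reynolds number Re = ρVD/μ = 801 · 2.521 · 0.202 / 0.00177 = 2.305e+05.
Re > 4000 → turbulent. Relative roughness ε/D = 0.00183/0.202 = 0.00906. Haaland: 1/√f = -1.8 log₁₀[(0.00906/3.7)^1.11 + 6.9/2.305e+05] = -1.8 log₁₀[0.00126 + 2.99e-05] = 5.199, so f = 0.037.
Darcy-Weisbach: ΔP = f(L/D)(ρV²/2) = 0.037·(324/0.202)·(801·2.521²/2) = 0.037·1604·2546 = 1.511e+05 Pa.
ΔP = 1.511e+05 Pa = 1.51 bar.

ΔP ≈ 1.51 bar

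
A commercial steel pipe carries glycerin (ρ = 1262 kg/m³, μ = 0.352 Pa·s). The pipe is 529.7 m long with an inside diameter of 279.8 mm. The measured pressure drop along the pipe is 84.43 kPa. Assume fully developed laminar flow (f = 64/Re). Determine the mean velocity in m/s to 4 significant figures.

For laminar flow, f = 64/Re with Re = ρVD/μ, so Darcy-Weisbach reduces to ΔP = 32μLV/D². Solving for V: V = ΔP·D²/(32μL) = 8.443e+04·(0.2798)²/(32·0.352·529.7) = 1.108 m/s.
Check: Re = ρVD/μ = 1262·1.108·0.2798/0.352 = 1111 < 2300, so the laminar assumption holds.

V ≈ 1.108 m/s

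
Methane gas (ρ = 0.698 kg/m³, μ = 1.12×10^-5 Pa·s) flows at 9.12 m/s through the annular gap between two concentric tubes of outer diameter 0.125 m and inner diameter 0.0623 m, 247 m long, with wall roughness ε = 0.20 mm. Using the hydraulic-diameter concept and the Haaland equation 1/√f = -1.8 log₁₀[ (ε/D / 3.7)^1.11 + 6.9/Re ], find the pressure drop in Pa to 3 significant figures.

ΔP ≈ 3390 Pa

Hydraulic diameter D_h = 4A/P = D_o - D_i = 0.125 - 0.0623 = 0.0627 m.
Re = ρVD_h/μ = 0.698·9.12·0.0627/1.12e-05 = 3.564e+04.
ε/D_h = 0.0002/0.0627 = 0.00319; Haaland gives 1/√f = -1.8 log₁₀[0.000397+0.000194] = 5.812, so f = 0.0296.
ΔP = f(L/D_h)(ρV²/2) = 0.0296·247/0.0627·29.03 = 3385 Pa.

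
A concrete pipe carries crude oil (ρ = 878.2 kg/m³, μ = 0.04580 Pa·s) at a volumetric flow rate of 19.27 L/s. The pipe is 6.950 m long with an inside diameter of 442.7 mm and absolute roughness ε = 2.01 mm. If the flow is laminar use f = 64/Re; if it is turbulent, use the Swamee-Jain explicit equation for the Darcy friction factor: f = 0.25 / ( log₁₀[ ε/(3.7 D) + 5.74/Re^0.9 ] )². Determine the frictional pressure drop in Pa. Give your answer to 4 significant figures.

Q = 19.27 L/s = 19.27/1000 = 0.01927 m³/s.
Cross-sectional area A = πD²/4 = π(0.4427)²/4 = 0.1539 m²; mean velocity V = Q/A = 0.01927/0.1539 = 0.1252 m/s.
Reynolds number Re = ρVD/μ = 878.2 · 0.1252 · 0.4427 / 0.0458 = 1063.
Re < 2300 → laminar flow, so f = 64/Re = 64/1063 = 0.06022 (the turbulent correlation is not needed).
Darcy-Weisbach: ΔP = f(L/D)(ρV²/2) = 0.06022·(6.95/0.4427)·(878.2·0.1252²/2) = 0.06022·15.7·6.882 = 6.507 Pa.

ΔP ≈ 6.507 Pa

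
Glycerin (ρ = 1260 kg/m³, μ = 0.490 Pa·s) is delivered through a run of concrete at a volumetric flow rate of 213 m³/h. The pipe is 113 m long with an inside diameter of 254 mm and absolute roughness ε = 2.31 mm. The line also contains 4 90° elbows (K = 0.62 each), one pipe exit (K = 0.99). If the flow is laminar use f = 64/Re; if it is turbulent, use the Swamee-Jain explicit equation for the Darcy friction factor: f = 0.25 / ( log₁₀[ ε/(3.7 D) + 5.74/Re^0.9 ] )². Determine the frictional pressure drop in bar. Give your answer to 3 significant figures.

Q = 213 m³/h = 213/3600 = 0.05917 m³/s.
Cross-sectional area A = πD²/4 = π(0.254)²/4 = 0.05067 m²; mean velocity V = Q/A = 0.05917/0.05067 = 1.168 m/s.
Reynolds number Re = ρVD/μ = 1260 · 1.168 · 0.254 / 0.49 = 762.7.
Re < 2300 → laminar flow, so f = 64/Re = 64/762.7 = 0.08392 (the turbulent correlation is not needed).
Total minor-loss coefficient ΣK = 4·0.62 + 1·0.99 = 3.47.
ΔP = [f·L/D + ΣK]·(ρV²/2) = [0.08392·113/0.254 + 3.47]·(1260·1.168²/2) = [37.33 + 3.47]·859 = 3.505e+04 Pa.
ΔP = 3.505e+04 Pa = 0.350 bar.

ΔP ≈ 0.350 bar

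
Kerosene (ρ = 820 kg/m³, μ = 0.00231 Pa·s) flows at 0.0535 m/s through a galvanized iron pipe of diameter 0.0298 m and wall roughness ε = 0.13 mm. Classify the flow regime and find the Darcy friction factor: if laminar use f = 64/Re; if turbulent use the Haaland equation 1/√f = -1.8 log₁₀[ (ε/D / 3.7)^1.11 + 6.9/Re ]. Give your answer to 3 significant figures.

f ≈ 0.113

Re = ρVD/μ = 820·0.0535·0.0298/0.00231 = 565.9.
Re < 2300 → laminar, so f = 64/Re = 0.1131 (roughness is irrelevant in laminar flow).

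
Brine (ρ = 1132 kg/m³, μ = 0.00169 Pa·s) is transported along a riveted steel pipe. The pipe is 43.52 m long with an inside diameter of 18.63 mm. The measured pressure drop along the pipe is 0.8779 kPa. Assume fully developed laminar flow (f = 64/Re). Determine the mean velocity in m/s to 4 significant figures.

For laminar flow, f = 64/Re with Re = ρVD/μ, so Darcy-Weisbach reduces to ΔP = 32μLV/D². Solving for V: V = ΔP·D²/(32μL) = 877.9·(0.01863)²/(32·0.00169·43.52) = 0.1295 m/s.
Check: Re = ρVD/μ = 1132·0.1295·0.01863/0.00169 = 1616 < 2300, so the laminar assumption holds.

V ≈ 0.1295 m/s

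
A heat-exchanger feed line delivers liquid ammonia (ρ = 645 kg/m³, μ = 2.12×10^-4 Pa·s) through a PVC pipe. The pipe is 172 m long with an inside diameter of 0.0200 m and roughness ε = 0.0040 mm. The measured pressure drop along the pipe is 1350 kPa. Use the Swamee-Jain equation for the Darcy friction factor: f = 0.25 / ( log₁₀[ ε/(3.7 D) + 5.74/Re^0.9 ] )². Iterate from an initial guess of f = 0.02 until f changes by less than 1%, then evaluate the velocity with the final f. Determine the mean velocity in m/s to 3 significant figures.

Rearranging Darcy-Weisbach: V = √(2·ΔP·D/(f·L·ρ)). With ε/D = 4e-06/0.02 = 0.0002, iterate starting from f = 0.02:
  f = 0.02 → V = √(2·1.35e+06·0.02/(0.02·172·645)) = 4.933 m/s; Re = ρVD/μ = 3.002e+05; f → 0.01631
  f = 0.01631 → V = 5.463 m/s; Re = 3.324e+05; f → 0.01613
  f = 0.01613 → V = 5.493 m/s; Re = 3.343e+05; f → 0.01612
Converged (Δf/f < 1%). With the final f = 0.01612: V = √(2·1.35e+06·0.02/(0.01612·172·645)) = 5.495 m/s.

V ≈ 5.50 m/s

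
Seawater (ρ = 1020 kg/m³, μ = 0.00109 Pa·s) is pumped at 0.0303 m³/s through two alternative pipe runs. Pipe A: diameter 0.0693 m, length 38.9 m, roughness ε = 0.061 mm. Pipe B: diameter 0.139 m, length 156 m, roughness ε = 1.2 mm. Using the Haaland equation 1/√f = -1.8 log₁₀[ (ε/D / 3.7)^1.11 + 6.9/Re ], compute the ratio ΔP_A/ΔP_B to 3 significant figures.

ΔP_A/ΔP_B ≈ 4.37

Pipe A: V = Q/A = 0.0303/0.003772 = 8.033 m/s; Re = 5.209e+05; ε/D = 0.00088; Haaland → f = 0.01963; ΔP_A = f(L/D)(ρV²/2) = 3.626e+05 Pa.
Pipe B: V = Q/A = 0.0303/0.01517 = 1.997 m/s; Re = 2.597e+05; ε/D = 0.00863; Haaland → f = 0.0364; ΔP_B = f(L/D)(ρV²/2) = 8.306e+04 Pa.
ΔP_A/ΔP_B = 3.626e+05/8.306e+04 = 4.37.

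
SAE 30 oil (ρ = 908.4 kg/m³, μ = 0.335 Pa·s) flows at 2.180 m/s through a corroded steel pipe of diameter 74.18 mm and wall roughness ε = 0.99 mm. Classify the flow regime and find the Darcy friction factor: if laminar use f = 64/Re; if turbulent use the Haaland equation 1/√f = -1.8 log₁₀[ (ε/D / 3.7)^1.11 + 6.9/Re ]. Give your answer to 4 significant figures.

Re = ρVD/μ = 908.4·2.18·0.07418/0.335 = 438.5.
Re < 2300 → laminar, so f = 64/Re = 0.146 (roughness is irrelevant in laminar flow).

f ≈ 0.1460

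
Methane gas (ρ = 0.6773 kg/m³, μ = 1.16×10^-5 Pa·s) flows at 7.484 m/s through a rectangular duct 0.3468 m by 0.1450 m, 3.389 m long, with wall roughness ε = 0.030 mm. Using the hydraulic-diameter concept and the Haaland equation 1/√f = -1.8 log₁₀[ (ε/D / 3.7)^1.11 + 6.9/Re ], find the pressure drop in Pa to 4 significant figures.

Hydraulic diameter D_h = 4A/P = 4·(0.3468·0.145)/(2·(0.3468+0.145)) = 0.2011/0.9836 = 0.2045 m.
Re = ρVD_h/μ = 0.6773·7.484·0.2045/1.16e-05 = 8.936e+04.
ε/D_h = 3e-05/0.2045 = 0.000147; Haaland gives 1/√f = -1.8 log₁₀[1.3e-05+7.72e-05] = 7.28, so f = 0.01887.
ΔP = f(L/D_h)(ρV²/2) = 0.01887·3.389/0.2045·18.97 = 5.93 Pa.

ΔP ≈ 5.930 Pa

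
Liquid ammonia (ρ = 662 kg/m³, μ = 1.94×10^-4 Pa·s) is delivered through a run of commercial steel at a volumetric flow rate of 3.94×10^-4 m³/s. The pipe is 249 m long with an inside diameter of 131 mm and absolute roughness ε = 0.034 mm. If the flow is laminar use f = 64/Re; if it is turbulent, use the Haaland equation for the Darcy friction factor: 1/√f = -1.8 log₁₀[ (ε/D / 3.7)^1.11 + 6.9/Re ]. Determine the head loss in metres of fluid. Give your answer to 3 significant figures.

h_f ≈ 0.00241 m

Cross-sectional area A = πD²/4 = π(0.131)²/4 = 0.01348 m²; mean velocity V = Q/A = 0.000394/0.01348 = 0.02923 m/s.
Reynolds number Re = ρVD/μ = 662 · 0.02923 · 0.131 / 0.000194 = 1.307e+04.
Re > 4000 → turbulent. Relative roughness ε/D = 3.4e-05/0.131 = 0.00026. Haaland: 1/√f = -1.8 log₁₀[(0.00026/3.7)^1.11 + 6.9/1.307e+04] = -1.8 log₁₀[2.45e-05 + 0.000528] = 5.864, so f = 0.02908.
Darcy-Weisbach: ΔP = f(L/D)(ρV²/2) = 0.02908·(249/0.131)·(662·0.02923²/2) = 0.02908·1901·0.2828 = 15.64 Pa.
Head loss h_f = ΔP/(ρg) = 15.64/(662·9.81) = 0.00241 m.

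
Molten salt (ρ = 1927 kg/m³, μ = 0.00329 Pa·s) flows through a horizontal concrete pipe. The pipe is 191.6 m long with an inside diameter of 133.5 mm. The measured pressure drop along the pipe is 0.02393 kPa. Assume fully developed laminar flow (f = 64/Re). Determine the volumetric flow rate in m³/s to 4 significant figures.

Q ≈ 2.959×10^-4 m³/s

For laminar flow, f = 64/Re with Re = ρVD/μ, so Darcy-Weisbach reduces to ΔP = 32μLV/D². Solving for V: V = ΔP·D²/(32μL) = 23.93·(0.1335)²/(32·0.00329·191.6) = 0.02114 m/s.
Check: Re = ρVD/μ = 1927·0.02114·0.1335/0.00329 = 1653 < 2300, so the laminar assumption holds.
Q = V·A = 0.02114·(π/4·0.1335²) = 0.0002959 m³/s = 2.959×10^-4 m³/s.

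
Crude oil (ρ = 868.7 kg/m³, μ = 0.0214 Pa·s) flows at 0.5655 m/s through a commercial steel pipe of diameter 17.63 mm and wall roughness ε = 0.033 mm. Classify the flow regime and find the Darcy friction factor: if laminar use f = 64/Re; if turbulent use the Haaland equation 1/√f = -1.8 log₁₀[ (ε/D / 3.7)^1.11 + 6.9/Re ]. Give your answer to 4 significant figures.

f ≈ 0.1581

Re = ρVD/μ = 868.7·0.5655·0.01763/0.0214 = 404.7.
Re < 2300 → laminar, so f = 64/Re = 0.1581 (roughness is irrelevant in laminar flow).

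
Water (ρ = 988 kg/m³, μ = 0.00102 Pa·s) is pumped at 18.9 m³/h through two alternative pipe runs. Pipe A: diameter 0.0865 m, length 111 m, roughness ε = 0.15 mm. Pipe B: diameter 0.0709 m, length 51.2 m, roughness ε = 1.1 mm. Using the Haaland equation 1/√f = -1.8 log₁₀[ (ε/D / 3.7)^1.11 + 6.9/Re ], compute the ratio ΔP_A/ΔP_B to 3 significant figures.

Pipe A: V = Q/A = 0.00525/0.005877 = 0.8934 m/s; Re = 7.485e+04; ε/D = 0.00173; Haaland → f = 0.02474; ΔP_A = f(L/D)(ρV²/2) = 1.252e+04 Pa.
Pipe B: V = Q/A = 0.00525/0.003948 = 1.33 m/s; Re = 9.132e+04; ε/D = 0.0155; Haaland → f = 0.04479; ΔP_B = f(L/D)(ρV²/2) = 2.826e+04 Pa.
ΔP_A/ΔP_B = 1.252e+04/2.826e+04 = 0.443.

ΔP_A/ΔP_B ≈ 0.443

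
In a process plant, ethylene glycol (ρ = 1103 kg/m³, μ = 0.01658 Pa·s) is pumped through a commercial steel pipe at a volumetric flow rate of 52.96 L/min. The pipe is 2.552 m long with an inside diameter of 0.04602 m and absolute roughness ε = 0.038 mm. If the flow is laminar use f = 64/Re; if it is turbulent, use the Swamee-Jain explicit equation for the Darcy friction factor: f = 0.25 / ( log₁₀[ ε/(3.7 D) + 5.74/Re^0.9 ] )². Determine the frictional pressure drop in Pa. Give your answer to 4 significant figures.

ΔP ≈ 339.3 Pa

Q = 52.96 L/min = 52.96/60000 = 0.0008827 m³/s.
Cross-sectional area A = πD²/4 = π(0.04602)²/4 = 0.001663 m²; mean velocity V = Q/A = 0.0008827/0.001663 = 0.5307 m/s.
Reynolds number Re = ρVD/μ = 1103 · 0.5307 · 0.04602 / 0.0166 = 1625.
Re < 2300 → laminar flow, so f = 64/Re = 64/1625 = 0.03939 (the turbulent correlation is not needed).
Darcy-Weisbach: ΔP = f(L/D)(ρV²/2) = 0.03939·(2.552/0.04602)·(1103·0.5307²/2) = 0.03939·55.45·155.3 = 339.3 Pa.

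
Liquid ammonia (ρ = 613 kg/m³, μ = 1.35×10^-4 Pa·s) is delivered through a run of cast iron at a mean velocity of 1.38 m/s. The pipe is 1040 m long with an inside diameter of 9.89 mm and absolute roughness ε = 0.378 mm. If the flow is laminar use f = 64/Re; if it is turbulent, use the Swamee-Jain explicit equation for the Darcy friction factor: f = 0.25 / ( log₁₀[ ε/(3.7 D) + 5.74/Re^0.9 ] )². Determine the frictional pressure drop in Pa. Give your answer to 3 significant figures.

ΔP ≈ 3.94×10^6 Pa

Reynolds number Re = ρVD/μ = 613 · 1.38 · 0.00989 / 0.000135 = 6.197e+04.
Re > 4000 → turbulent. Relative roughness ε/D = 0.000378/0.00989 = 0.0382. Swamee-Jain: f = 0.25/(log₁₀[0.0382/3.7 + 5.74/6.197e+04^0.9])² = 0.25/(log₁₀[0.0103 + 0.000279])² = 0.25/(-1.974)² = 0.06414.
Darcy-Weisbach: ΔP = f(L/D)(ρV²/2) = 0.06414·(1040/0.00989)·(613·1.38²/2) = 0.06414·1.052e+05·583.7 = 3.937e+06 Pa.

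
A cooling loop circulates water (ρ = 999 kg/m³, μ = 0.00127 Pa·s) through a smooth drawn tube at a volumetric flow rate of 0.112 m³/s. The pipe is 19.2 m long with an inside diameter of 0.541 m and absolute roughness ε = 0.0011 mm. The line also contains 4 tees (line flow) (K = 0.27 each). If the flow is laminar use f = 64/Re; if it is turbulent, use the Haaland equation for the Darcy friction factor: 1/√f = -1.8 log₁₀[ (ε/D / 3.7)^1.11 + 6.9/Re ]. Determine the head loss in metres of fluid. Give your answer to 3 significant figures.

h_f ≈ 0.0197 m

Cross-sectional area A = πD²/4 = π(0.541)²/4 = 0.2299 m²; mean velocity V = Q/A = 0.112/0.2299 = 0.4872 m/s.
Reynolds number Re = ρVD/μ = 999 · 0.4872 · 0.541 / 0.00127 = 2.073e+05.
Re > 4000 → turbulent. Relative roughness ε/D = 1.1e-06/0.541 = 2.03e-06. Haaland: 1/√f = -1.8 log₁₀[(2.03e-06/3.7)^1.11 + 6.9/2.073e+05] = -1.8 log₁₀[1.13e-07 + 3.33e-05] = 8.057, so f = 0.0154.
Total minor-loss coefficient ΣK = 4·0.27 = 1.08.
ΔP = [f·L/D + ΣK]·(ρV²/2) = [0.0154·19.2/0.541 + 1.08]·(999·0.4872²/2) = [0.5466 + 1.08]·118.6 = 192.9 Pa.
Head loss h_f = ΔP/(ρg) = 192.9/(999·9.81) = 0.0197 m.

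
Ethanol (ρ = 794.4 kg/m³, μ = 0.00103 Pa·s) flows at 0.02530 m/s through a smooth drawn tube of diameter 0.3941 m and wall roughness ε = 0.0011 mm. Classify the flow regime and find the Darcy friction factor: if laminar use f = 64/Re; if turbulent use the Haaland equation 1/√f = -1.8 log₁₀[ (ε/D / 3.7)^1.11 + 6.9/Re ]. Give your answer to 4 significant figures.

f ≈ 0.03324

Re = ρVD/μ = 794.4·0.0253·0.3941/0.00103 = 7690.
Re > 4000 → turbulent. ε/D = 1.1e-06/0.3941 = 2.79e-06; Haaland: 1/√f = -1.8 log₁₀[1.6e-07 + 0.000897] = 5.485, so f = 0.03324.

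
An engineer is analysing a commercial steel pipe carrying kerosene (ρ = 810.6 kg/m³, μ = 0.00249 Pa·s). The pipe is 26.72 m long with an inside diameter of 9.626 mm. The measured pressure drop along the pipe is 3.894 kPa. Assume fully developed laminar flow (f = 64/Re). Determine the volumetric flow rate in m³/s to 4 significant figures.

For laminar flow, f = 64/Re with Re = ρVD/μ, so Darcy-Weisbach reduces to ΔP = 32μLV/D². Solving for V: V = ΔP·D²/(32μL) = 3894·(0.009626)²/(32·0.00249·26.72) = 0.1695 m/s.
Check: Re = ρVD/μ = 810.6·0.1695·0.009626/0.00249 = 531.1 < 2300, so the laminar assumption holds.
Q = V·A = 0.1695·(π/4·0.009626²) = 1.233e-05 m³/s = 1.233×10^-5 m³/s.

Q ≈ 1.233×10^-5 m³/s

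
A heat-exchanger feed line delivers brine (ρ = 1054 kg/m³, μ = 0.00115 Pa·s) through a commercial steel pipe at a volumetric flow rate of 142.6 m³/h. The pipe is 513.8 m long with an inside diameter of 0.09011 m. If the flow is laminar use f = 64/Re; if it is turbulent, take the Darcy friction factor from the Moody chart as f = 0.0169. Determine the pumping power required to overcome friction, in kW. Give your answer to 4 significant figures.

Q = 142.6 m³/h = 142.6/3600 = 0.03961 m³/s.
Cross-sectional area A = πD²/4 = π(0.09011)²/4 = 0.006377 m²; mean velocity V = Q/A = 0.03961/0.006377 = 6.211 m/s.
Reynolds number Re = ρVD/μ = 1054 · 6.211 · 0.09011 / 0.00115 = 5.13e+05.
Re > 4000 → turbulent; use the Moody-chart value f = 0.0169.
Darcy-Weisbach: ΔP = f(L/D)(ρV²/2) = 0.0169·(513.8/0.09011)·(1054·6.211²/2) = 0.0169·5702·2.033e+04 = 1.959e+06 Pa.
Pumping power P = QΔP = 0.03961·1.959e+06 = 77606 W = 77.61 kW.

P ≈ 77.61 kW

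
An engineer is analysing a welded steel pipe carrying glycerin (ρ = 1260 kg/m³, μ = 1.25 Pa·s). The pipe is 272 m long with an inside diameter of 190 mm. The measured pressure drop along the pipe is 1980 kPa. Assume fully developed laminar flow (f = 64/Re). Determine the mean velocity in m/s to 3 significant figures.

V ≈ 6.57 m/s

For laminar flow, f = 64/Re with Re = ρVD/μ, so Darcy-Weisbach reduces to ΔP = 32μLV/D². Solving for V: V = ΔP·D²/(32μL) = 1.98e+06·(0.19)²/(32·1.25·272) = 6.57 m/s.
Check: Re = ρVD/μ = 1260·6.57·0.19/1.25 = 1258 < 2300, so the laminar assumption holds.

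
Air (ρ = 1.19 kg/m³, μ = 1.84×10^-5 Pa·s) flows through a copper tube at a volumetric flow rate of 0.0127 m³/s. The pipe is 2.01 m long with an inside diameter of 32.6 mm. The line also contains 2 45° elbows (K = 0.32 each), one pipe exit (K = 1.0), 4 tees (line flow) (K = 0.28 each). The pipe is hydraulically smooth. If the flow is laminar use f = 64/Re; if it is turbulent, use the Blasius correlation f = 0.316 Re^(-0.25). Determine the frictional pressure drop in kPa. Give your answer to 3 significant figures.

Cross-sectional area A = πD²/4 = π(0.0326)²/4 = 0.0008347 m²; mean velocity V = Q/A = 0.0127/0.0008347 = 15.22 m/s.
Reynolds number Re = ρVD/μ = 1.19 · 15.22 · 0.0326 / 1.84e-05 = 3.208e+04.
Re > 4000 → turbulent. Smooth-pipe (Blasius): f = 0.316 Re^(-0.25) = 0.316/(3.208e+04)^0.25 = 0.02361.
Total minor-loss coefficient ΣK = 2·0.32 + 1·1 + 4·0.28 = 2.76.
ΔP = [f·L/D + ΣK]·(ρV²/2) = [0.02361·2.01/0.0326 + 2.76]·(1.19·15.22²/2) = [1.456 + 2.76]·137.7 = 580.7 Pa.
ΔP = 580.7 Pa = 0.581 kPa.

ΔP ≈ 0.581 kPa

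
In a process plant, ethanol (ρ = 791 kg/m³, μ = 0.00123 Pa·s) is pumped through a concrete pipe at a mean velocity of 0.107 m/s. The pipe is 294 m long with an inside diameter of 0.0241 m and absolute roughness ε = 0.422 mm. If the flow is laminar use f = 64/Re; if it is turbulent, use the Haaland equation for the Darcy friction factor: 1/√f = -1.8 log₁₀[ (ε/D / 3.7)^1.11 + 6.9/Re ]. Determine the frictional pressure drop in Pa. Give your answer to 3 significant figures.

Reynolds number Re = ρVD/μ = 791 · 0.107 · 0.0241 / 0.00123 = 1658.
Re < 2300 → laminar flow, so f = 64/Re = 64/1658 = 0.03859 (the turbulent correlation is not needed).
Darcy-Weisbach: ΔP = f(L/D)(ρV²/2) = 0.03859·(294/0.0241)·(791·0.107²/2) = 0.03859·1.22e+04·4.528 = 2132 Pa.

ΔP ≈ 2130 Pa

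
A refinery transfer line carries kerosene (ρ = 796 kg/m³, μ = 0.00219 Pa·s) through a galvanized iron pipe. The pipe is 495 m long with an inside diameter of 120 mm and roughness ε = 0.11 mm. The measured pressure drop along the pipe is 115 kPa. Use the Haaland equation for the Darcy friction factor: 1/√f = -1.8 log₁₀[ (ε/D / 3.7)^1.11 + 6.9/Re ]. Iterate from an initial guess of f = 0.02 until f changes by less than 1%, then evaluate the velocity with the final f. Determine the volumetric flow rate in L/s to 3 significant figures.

Q ≈ 20.1 L/s

Rearranging Darcy-Weisbach: V = √(2·ΔP·D/(f·L·ρ)). With ε/D = 0.00011/0.12 = 0.000917, iterate starting from f = 0.02:
  f = 0.02 → V = √(2·1.15e+05·0.12/(0.02·495·796)) = 1.871 m/s; Re = ρVD/μ = 8.163e+04; f → 0.02212
  f = 0.02212 → V = 1.78 m/s; Re = 7.762e+04; f → 0.02224
Converged (Δf/f < 1%). With the final f = 0.02224: V = √(2·1.15e+05·0.12/(0.02224·495·796)) = 1.775 m/s.
Q = V·A = 1.775·(π/4·0.12²) = 0.02007 m³/s = 20.1 L/s.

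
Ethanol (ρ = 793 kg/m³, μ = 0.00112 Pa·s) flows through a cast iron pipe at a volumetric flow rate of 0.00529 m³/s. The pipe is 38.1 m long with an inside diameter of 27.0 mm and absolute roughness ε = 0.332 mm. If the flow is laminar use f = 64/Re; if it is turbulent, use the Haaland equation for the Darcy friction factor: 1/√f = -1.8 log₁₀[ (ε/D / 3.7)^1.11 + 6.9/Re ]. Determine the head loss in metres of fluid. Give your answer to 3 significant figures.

Cross-sectional area A = πD²/4 = π(0.027)²/4 = 0.0005726 m²; mean velocity V = Q/A = 0.00529/0.0005726 = 9.239 m/s.
Reynolds number Re = ρVD/μ = 793 · 9.239 · 0.027 / 0.00112 = 1.766e+05.
Re > 4000 → turbulent. Relative roughness ε/D = 0.000332/0.027 = 0.0123. Haaland: 1/√f = -1.8 log₁₀[(0.0123/3.7)^1.11 + 6.9/1.766e+05] = -1.8 log₁₀[0.00177 + 3.91e-05] = 4.935, so f = 0.04106.
Darcy-Weisbach: ΔP = f(L/D)(ρV²/2) = 0.04106·(38.1/0.027)·(793·9.239²/2) = 0.04106·1411·3.385e+04 = 1.961e+06 Pa.
Head loss h_f = ΔP/(ρg) = 1.961e+06/(793·9.81) = 252 m.

h_f ≈ 252 m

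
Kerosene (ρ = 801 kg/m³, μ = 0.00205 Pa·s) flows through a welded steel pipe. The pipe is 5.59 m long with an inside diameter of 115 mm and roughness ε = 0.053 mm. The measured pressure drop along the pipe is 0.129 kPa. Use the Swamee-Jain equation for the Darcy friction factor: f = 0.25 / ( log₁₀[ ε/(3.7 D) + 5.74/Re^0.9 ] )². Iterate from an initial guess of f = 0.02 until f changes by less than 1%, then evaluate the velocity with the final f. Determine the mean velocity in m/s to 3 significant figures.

Rearranging Darcy-Weisbach: V = √(2·ΔP·D/(f·L·ρ)). With ε/D = 5.3e-05/0.115 = 0.000461, iterate starting from f = 0.02:
  f = 0.02 → V = √(2·129·0.115/(0.02·5.59·801)) = 0.5756 m/s; Re = ρVD/μ = 2.586e+04; f → 0.02548
  f = 0.02548 → V = 0.5099 m/s; Re = 2.291e+04; f → 0.02614
  f = 0.02614 → V = 0.5035 m/s; Re = 2.262e+04; f → 0.02621
Converged (Δf/f < 1%). With the final f = 0.02621: V = √(2·129·0.115/(0.02621·5.59·801)) = 0.5028 m/s.

V ≈ 0.503 m/s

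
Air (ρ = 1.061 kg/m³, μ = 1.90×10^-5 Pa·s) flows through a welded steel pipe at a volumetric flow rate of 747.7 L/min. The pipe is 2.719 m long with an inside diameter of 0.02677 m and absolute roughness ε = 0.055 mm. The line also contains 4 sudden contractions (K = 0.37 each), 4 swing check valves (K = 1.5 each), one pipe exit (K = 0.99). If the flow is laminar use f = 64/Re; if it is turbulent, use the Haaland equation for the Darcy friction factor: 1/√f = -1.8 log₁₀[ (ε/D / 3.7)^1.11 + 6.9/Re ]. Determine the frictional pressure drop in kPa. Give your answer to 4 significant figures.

ΔP ≈ 2.931 kPa

Q = 747.7 L/min = 747.7/60000 = 0.01246 m³/s.
Cross-sectional area A = πD²/4 = π(0.02677)²/4 = 0.0005628 m²; mean velocity V = Q/A = 0.01246/0.0005628 = 22.14 m/s.
Reynolds number Re = ρVD/μ = 1.061 · 22.14 · 0.02677 / 1.9e-05 = 3.31e+04.
Re > 4000 → turbulent. Relative roughness ε/D = 5.5e-05/0.02677 = 0.00205. Haaland: 1/√f = -1.8 log₁₀[(0.00205/3.7)^1.11 + 6.9/3.31e+04] = -1.8 log₁₀[0.000243 + 0.000208] = 6.021, so f = 0.02759.
Total minor-loss coefficient ΣK = 4·0.37 + 4·1.5 + 1·0.99 = 8.47.
ΔP = [f·L/D + ΣK]·(ρV²/2) = [0.02759·2.719/0.02677 + 8.47]·(1.061·22.14²/2) = [2.802 + 8.47]·260.1 = 2931 Pa.
ΔP = 2931 Pa = 2.931 kPa.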